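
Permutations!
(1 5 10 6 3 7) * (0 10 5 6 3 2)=[10, 6, 0, 7, 4, 5, 2, 1, 8, 9, 3]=(0 10 3 7 1 6 2)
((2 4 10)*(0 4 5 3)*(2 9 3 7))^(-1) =(0 3 9 10 4)(2 7 5)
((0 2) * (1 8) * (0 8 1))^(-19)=((0 2 8))^(-19)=(0 8 2)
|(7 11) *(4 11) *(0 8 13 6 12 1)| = 6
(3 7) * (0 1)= [1, 0, 2, 7, 4, 5, 6, 3]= (0 1)(3 7)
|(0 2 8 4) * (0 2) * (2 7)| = 4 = |(2 8 4 7)|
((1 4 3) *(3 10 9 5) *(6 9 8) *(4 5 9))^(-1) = ((1 5 3)(4 10 8 6))^(-1) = (1 3 5)(4 6 8 10)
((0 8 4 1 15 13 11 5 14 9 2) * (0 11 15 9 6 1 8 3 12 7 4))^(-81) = ((0 3 12 7 4 8)(1 9 2 11 5 14 6)(13 15))^(-81) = (0 7)(1 11 6 2 14 9 5)(3 4)(8 12)(13 15)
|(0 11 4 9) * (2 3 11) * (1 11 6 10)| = |(0 2 3 6 10 1 11 4 9)| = 9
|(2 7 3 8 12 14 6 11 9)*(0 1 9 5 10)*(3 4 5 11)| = 40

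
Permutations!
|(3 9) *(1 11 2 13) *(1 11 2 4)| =10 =|(1 2 13 11 4)(3 9)|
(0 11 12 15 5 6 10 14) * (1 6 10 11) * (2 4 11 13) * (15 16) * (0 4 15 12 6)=(0 1)(2 15 5 10 14 4 11 6 13)(12 16)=[1, 0, 15, 3, 11, 10, 13, 7, 8, 9, 14, 6, 16, 2, 4, 5, 12]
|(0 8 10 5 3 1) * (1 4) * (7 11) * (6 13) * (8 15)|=|(0 15 8 10 5 3 4 1)(6 13)(7 11)|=8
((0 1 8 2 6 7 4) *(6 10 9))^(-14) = (0 10 4 2 7 8 6 1 9)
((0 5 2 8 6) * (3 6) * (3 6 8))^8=(0 2 8)(3 6 5)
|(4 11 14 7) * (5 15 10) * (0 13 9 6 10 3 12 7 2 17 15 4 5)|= |(0 13 9 6 10)(2 17 15 3 12 7 5 4 11 14)|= 10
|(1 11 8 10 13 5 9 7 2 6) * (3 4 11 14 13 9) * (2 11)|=40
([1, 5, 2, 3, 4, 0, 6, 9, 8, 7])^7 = (0 1 5)(7 9)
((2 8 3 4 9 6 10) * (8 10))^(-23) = (2 10)(3 9 8 4 6)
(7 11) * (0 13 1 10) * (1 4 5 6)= (0 13 4 5 6 1 10)(7 11)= [13, 10, 2, 3, 5, 6, 1, 11, 8, 9, 0, 7, 12, 4]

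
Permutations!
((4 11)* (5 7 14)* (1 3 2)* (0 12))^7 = (0 12)(1 3 2)(4 11)(5 7 14)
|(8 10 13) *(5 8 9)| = 5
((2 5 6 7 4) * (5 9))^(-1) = (2 4 7 6 5 9)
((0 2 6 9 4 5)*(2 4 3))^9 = (2 6 9 3) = ((0 4 5)(2 6 9 3))^9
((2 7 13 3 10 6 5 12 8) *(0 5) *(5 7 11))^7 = (0 7 13 3 10 6)(2 5 8 11 12)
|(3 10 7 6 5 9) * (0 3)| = |(0 3 10 7 6 5 9)| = 7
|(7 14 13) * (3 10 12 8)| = |(3 10 12 8)(7 14 13)| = 12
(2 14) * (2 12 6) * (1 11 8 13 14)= (1 11 8 13 14 12 6 2)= [0, 11, 1, 3, 4, 5, 2, 7, 13, 9, 10, 8, 6, 14, 12]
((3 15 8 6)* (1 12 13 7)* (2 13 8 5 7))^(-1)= (1 7 5 15 3 6 8 12)(2 13)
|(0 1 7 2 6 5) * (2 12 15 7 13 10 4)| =24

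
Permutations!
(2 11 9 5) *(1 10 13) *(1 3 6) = (1 10 13 3 6)(2 11 9 5) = [0, 10, 11, 6, 4, 2, 1, 7, 8, 5, 13, 9, 12, 3]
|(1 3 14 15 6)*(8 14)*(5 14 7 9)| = |(1 3 8 7 9 5 14 15 6)| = 9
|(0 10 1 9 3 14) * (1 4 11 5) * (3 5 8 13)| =24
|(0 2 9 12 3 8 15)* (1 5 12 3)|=|(0 2 9 3 8 15)(1 5 12)|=6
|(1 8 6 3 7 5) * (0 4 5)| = |(0 4 5 1 8 6 3 7)| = 8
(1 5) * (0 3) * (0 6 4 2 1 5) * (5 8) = (0 3 6 4 2 1)(5 8) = [3, 0, 1, 6, 2, 8, 4, 7, 5]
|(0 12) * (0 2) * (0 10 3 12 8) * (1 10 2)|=|(0 8)(1 10 3 12)|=4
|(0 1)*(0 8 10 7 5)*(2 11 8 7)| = 4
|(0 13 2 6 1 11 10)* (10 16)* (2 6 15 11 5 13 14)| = 28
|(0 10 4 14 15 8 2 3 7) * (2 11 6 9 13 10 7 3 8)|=|(0 7)(2 8 11 6 9 13 10 4 14 15)|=10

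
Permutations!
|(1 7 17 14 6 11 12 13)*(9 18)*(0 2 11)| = |(0 2 11 12 13 1 7 17 14 6)(9 18)| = 10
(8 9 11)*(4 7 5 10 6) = (4 7 5 10 6)(8 9 11) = [0, 1, 2, 3, 7, 10, 4, 5, 9, 11, 6, 8]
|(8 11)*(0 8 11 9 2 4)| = 5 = |(11)(0 8 9 2 4)|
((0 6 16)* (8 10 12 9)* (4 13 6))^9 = (0 16 6 13 4)(8 10 12 9)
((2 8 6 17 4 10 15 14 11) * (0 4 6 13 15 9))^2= ((0 4 10 9)(2 8 13 15 14 11)(6 17))^2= (17)(0 10)(2 13 14)(4 9)(8 15 11)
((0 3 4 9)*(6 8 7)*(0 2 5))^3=((0 3 4 9 2 5)(6 8 7))^3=(0 9)(2 3)(4 5)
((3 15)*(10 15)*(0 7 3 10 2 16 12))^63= ((0 7 3 2 16 12)(10 15))^63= (0 2)(3 12)(7 16)(10 15)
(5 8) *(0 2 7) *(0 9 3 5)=(0 2 7 9 3 5 8)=[2, 1, 7, 5, 4, 8, 6, 9, 0, 3]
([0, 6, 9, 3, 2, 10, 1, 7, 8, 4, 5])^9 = [0, 6, 2, 3, 4, 10, 1, 7, 8, 9, 5]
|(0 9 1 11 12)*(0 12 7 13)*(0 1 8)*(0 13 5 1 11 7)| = |(0 9 8 13 11)(1 7 5)| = 15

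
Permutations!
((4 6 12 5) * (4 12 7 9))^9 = (4 6 7 9)(5 12)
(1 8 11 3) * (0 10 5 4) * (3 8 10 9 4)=(0 9 4)(1 10 5 3)(8 11)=[9, 10, 2, 1, 0, 3, 6, 7, 11, 4, 5, 8]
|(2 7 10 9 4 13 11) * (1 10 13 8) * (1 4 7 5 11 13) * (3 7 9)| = |(13)(1 10 3 7)(2 5 11)(4 8)| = 12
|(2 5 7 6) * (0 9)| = 4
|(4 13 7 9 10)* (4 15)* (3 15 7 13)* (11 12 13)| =|(3 15 4)(7 9 10)(11 12 13)| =3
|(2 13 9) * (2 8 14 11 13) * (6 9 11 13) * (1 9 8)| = |(1 9)(6 8 14 13 11)| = 10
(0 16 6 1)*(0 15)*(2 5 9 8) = (0 16 6 1 15)(2 5 9 8) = [16, 15, 5, 3, 4, 9, 1, 7, 2, 8, 10, 11, 12, 13, 14, 0, 6]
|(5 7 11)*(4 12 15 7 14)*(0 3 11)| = 9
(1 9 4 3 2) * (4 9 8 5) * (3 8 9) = (1 9 3 2)(4 8 5) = [0, 9, 1, 2, 8, 4, 6, 7, 5, 3]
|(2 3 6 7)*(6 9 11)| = 6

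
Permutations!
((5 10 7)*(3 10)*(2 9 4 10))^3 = (2 10 3 4 5 9 7) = ((2 9 4 10 7 5 3))^3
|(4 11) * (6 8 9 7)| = 4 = |(4 11)(6 8 9 7)|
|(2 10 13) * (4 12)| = 6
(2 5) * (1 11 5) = [0, 11, 1, 3, 4, 2, 6, 7, 8, 9, 10, 5] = (1 11 5 2)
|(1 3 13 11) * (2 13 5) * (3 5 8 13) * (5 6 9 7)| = 10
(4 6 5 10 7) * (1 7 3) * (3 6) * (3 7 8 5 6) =(1 8 5 10 3)(4 7) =[0, 8, 2, 1, 7, 10, 6, 4, 5, 9, 3]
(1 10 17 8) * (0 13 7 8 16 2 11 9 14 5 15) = (0 13 7 8 1 10 17 16 2 11 9 14 5 15) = [13, 10, 11, 3, 4, 15, 6, 8, 1, 14, 17, 9, 12, 7, 5, 0, 2, 16]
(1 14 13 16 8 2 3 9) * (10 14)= (1 10 14 13 16 8 2 3 9)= [0, 10, 3, 9, 4, 5, 6, 7, 2, 1, 14, 11, 12, 16, 13, 15, 8]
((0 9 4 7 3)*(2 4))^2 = ((0 9 2 4 7 3))^2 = (0 2 7)(3 9 4)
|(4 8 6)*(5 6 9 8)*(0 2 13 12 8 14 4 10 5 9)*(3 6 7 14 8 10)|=22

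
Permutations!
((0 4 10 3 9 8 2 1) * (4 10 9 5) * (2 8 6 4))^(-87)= (0 5)(1 3)(2 10)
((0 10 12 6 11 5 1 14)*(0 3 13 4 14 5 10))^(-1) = ((1 5)(3 13 4 14)(6 11 10 12))^(-1) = (1 5)(3 14 4 13)(6 12 10 11)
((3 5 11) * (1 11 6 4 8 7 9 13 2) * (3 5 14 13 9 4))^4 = (1 3)(2 6)(4 8 7)(5 13)(11 14)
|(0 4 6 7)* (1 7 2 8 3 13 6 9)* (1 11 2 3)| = 24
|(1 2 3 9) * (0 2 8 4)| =7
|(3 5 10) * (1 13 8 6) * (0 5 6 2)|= 9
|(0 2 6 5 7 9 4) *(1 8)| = 14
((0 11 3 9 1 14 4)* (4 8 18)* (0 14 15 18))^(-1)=(0 8 14 4 18 15 1 9 3 11)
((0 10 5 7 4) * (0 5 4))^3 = ((0 10 4 5 7))^3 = (0 5 10 7 4)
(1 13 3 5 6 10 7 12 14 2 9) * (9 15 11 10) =(1 13 3 5 6 9)(2 15 11 10 7 12 14) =[0, 13, 15, 5, 4, 6, 9, 12, 8, 1, 7, 10, 14, 3, 2, 11]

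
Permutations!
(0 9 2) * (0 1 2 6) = (0 9 6)(1 2) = [9, 2, 1, 3, 4, 5, 0, 7, 8, 6]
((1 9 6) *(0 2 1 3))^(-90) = (9)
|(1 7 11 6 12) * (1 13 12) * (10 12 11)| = |(1 7 10 12 13 11 6)| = 7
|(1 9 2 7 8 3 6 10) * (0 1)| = 9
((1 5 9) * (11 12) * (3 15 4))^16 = (1 5 9)(3 15 4)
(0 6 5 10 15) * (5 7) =[6, 1, 2, 3, 4, 10, 7, 5, 8, 9, 15, 11, 12, 13, 14, 0] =(0 6 7 5 10 15)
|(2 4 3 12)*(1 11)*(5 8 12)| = |(1 11)(2 4 3 5 8 12)| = 6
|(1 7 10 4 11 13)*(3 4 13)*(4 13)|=7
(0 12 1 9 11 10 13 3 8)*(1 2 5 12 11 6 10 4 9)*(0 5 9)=(0 11 4)(2 9 6 10 13 3 8 5 12)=[11, 1, 9, 8, 0, 12, 10, 7, 5, 6, 13, 4, 2, 3]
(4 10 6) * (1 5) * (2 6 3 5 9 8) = [0, 9, 6, 5, 10, 1, 4, 7, 2, 8, 3] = (1 9 8 2 6 4 10 3 5)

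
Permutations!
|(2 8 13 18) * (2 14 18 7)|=|(2 8 13 7)(14 18)|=4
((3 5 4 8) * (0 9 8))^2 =(0 8 5)(3 4 9)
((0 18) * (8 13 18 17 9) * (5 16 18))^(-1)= ((0 17 9 8 13 5 16 18))^(-1)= (0 18 16 5 13 8 9 17)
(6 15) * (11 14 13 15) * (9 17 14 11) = (6 9 17 14 13 15) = [0, 1, 2, 3, 4, 5, 9, 7, 8, 17, 10, 11, 12, 15, 13, 6, 16, 14]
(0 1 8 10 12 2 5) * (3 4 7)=(0 1 8 10 12 2 5)(3 4 7)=[1, 8, 5, 4, 7, 0, 6, 3, 10, 9, 12, 11, 2]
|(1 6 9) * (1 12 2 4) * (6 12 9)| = |(1 12 2 4)| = 4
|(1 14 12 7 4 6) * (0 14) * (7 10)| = 8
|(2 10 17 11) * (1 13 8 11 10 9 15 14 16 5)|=|(1 13 8 11 2 9 15 14 16 5)(10 17)|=10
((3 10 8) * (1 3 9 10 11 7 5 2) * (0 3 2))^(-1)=((0 3 11 7 5)(1 2)(8 9 10))^(-1)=(0 5 7 11 3)(1 2)(8 10 9)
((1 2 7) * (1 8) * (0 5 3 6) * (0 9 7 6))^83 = (0 3 5)(1 8 7 9 6 2)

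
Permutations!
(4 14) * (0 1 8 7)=[1, 8, 2, 3, 14, 5, 6, 0, 7, 9, 10, 11, 12, 13, 4]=(0 1 8 7)(4 14)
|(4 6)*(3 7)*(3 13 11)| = 4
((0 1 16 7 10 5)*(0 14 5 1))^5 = ((1 16 7 10)(5 14))^5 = (1 16 7 10)(5 14)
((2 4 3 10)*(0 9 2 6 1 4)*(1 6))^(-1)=(0 2 9)(1 10 3 4)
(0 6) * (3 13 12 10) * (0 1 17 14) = (0 6 1 17 14)(3 13 12 10) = [6, 17, 2, 13, 4, 5, 1, 7, 8, 9, 3, 11, 10, 12, 0, 15, 16, 14]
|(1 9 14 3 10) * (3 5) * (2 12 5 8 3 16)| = 12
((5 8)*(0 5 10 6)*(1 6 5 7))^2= ((0 7 1 6)(5 8 10))^2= (0 1)(5 10 8)(6 7)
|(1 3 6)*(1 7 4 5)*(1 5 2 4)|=4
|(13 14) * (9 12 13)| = |(9 12 13 14)| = 4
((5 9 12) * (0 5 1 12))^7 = (0 5 9)(1 12)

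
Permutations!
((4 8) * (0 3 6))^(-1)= (0 6 3)(4 8)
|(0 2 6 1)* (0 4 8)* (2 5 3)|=|(0 5 3 2 6 1 4 8)|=8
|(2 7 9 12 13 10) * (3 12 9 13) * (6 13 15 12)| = |(2 7 15 12 3 6 13 10)| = 8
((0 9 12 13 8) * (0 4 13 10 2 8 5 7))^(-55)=(0 8)(2 7)(4 9)(5 10)(12 13)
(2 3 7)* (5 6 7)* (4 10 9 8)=[0, 1, 3, 5, 10, 6, 7, 2, 4, 8, 9]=(2 3 5 6 7)(4 10 9 8)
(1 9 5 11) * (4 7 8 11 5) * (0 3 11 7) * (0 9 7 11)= (0 3)(1 7 8 11)(4 9)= [3, 7, 2, 0, 9, 5, 6, 8, 11, 4, 10, 1]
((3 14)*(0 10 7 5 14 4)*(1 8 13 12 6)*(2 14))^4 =(0 2)(1 6 12 13 8)(3 7)(4 5)(10 14)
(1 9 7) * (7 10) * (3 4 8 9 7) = (1 7)(3 4 8 9 10) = [0, 7, 2, 4, 8, 5, 6, 1, 9, 10, 3]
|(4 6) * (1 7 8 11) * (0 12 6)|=4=|(0 12 6 4)(1 7 8 11)|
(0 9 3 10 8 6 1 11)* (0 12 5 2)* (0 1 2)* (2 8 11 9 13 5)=(0 13 5)(1 9 3 10 11 12 2)(6 8)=[13, 9, 1, 10, 4, 0, 8, 7, 6, 3, 11, 12, 2, 5]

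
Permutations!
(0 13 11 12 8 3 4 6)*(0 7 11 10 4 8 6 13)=(3 8)(4 13 10)(6 7 11 12)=[0, 1, 2, 8, 13, 5, 7, 11, 3, 9, 4, 12, 6, 10]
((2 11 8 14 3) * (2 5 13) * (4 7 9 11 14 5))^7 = (2 8 7 14 5 9 3 13 11 4)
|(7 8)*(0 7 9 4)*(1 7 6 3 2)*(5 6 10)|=11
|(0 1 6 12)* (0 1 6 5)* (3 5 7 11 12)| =4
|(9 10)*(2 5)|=|(2 5)(9 10)|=2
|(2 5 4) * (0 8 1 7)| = |(0 8 1 7)(2 5 4)| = 12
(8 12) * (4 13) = (4 13)(8 12) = [0, 1, 2, 3, 13, 5, 6, 7, 12, 9, 10, 11, 8, 4]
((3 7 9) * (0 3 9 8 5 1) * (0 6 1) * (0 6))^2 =((9)(0 3 7 8 5 6 1))^2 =(9)(0 7 5 1 3 8 6)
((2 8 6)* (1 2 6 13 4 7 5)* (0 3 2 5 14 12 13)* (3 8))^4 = (4 13 12 14 7)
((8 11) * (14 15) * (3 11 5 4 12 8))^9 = ((3 11)(4 12 8 5)(14 15))^9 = (3 11)(4 12 8 5)(14 15)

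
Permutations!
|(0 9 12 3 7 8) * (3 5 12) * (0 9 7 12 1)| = |(0 7 8 9 3 12 5 1)| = 8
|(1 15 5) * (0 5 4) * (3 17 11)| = |(0 5 1 15 4)(3 17 11)| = 15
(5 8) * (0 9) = (0 9)(5 8) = [9, 1, 2, 3, 4, 8, 6, 7, 5, 0]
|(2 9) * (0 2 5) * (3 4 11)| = 12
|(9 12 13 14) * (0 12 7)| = 6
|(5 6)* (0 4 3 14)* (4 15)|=10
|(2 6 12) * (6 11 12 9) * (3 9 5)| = 12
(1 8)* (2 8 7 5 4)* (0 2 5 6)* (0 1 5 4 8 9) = [2, 7, 9, 3, 4, 8, 1, 6, 5, 0] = (0 2 9)(1 7 6)(5 8)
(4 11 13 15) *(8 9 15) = (4 11 13 8 9 15) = [0, 1, 2, 3, 11, 5, 6, 7, 9, 15, 10, 13, 12, 8, 14, 4]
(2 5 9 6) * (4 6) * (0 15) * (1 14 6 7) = [15, 14, 5, 3, 7, 9, 2, 1, 8, 4, 10, 11, 12, 13, 6, 0] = (0 15)(1 14 6 2 5 9 4 7)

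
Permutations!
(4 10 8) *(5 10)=(4 5 10 8)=[0, 1, 2, 3, 5, 10, 6, 7, 4, 9, 8]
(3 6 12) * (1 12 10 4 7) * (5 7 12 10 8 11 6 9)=(1 10 4 12 3 9 5 7)(6 8 11)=[0, 10, 2, 9, 12, 7, 8, 1, 11, 5, 4, 6, 3]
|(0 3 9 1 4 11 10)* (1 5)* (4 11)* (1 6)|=8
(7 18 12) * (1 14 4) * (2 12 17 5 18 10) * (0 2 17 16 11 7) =(0 2 12)(1 14 4)(5 18 16 11 7 10 17) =[2, 14, 12, 3, 1, 18, 6, 10, 8, 9, 17, 7, 0, 13, 4, 15, 11, 5, 16]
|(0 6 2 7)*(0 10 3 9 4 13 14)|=|(0 6 2 7 10 3 9 4 13 14)|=10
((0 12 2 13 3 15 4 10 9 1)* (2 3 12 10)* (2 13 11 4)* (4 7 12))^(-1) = (0 1 9 10)(2 15 3 12 7 11)(4 13)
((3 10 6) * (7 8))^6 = (10)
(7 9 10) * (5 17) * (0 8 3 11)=(0 8 3 11)(5 17)(7 9 10)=[8, 1, 2, 11, 4, 17, 6, 9, 3, 10, 7, 0, 12, 13, 14, 15, 16, 5]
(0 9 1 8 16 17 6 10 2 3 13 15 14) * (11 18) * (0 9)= [0, 8, 3, 13, 4, 5, 10, 7, 16, 1, 2, 18, 12, 15, 9, 14, 17, 6, 11]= (1 8 16 17 6 10 2 3 13 15 14 9)(11 18)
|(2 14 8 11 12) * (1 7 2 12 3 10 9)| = |(1 7 2 14 8 11 3 10 9)| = 9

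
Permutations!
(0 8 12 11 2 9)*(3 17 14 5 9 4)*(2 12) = (0 8 2 4 3 17 14 5 9)(11 12) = [8, 1, 4, 17, 3, 9, 6, 7, 2, 0, 10, 12, 11, 13, 5, 15, 16, 14]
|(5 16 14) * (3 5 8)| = 5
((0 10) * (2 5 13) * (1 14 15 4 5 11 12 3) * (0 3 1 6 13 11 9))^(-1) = (0 9 2 13 6 3 10)(1 12 11 5 4 15 14)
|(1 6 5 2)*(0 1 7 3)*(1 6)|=|(0 6 5 2 7 3)|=6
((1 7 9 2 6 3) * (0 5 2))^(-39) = ((0 5 2 6 3 1 7 9))^(-39) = (0 5 2 6 3 1 7 9)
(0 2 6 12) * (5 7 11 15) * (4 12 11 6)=[2, 1, 4, 3, 12, 7, 11, 6, 8, 9, 10, 15, 0, 13, 14, 5]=(0 2 4 12)(5 7 6 11 15)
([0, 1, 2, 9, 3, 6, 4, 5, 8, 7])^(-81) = [0, 1, 2, 5, 7, 3, 9, 4, 8, 6]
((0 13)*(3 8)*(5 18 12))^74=(5 12 18)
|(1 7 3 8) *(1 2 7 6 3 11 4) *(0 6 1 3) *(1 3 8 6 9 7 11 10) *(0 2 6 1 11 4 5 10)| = |(0 9 7)(1 3)(2 4 8 6)(5 10 11)| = 12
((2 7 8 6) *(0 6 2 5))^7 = (0 6 5)(2 7 8)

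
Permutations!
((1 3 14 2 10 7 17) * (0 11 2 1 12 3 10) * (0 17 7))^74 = ((0 11 2 17 12 3 14 1 10))^74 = (0 2 12 14 10 11 17 3 1)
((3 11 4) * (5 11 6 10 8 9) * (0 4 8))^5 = ((0 4 3 6 10)(5 11 8 9))^5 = (5 11 8 9)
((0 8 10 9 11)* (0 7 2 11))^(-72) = (11)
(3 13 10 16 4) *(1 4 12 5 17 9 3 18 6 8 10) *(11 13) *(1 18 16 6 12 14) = (1 4 16 14)(3 11 13 18 12 5 17 9)(6 8 10) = [0, 4, 2, 11, 16, 17, 8, 7, 10, 3, 6, 13, 5, 18, 1, 15, 14, 9, 12]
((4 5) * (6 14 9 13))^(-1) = ((4 5)(6 14 9 13))^(-1) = (4 5)(6 13 9 14)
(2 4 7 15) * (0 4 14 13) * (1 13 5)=[4, 13, 14, 3, 7, 1, 6, 15, 8, 9, 10, 11, 12, 0, 5, 2]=(0 4 7 15 2 14 5 1 13)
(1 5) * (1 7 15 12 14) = [0, 5, 2, 3, 4, 7, 6, 15, 8, 9, 10, 11, 14, 13, 1, 12] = (1 5 7 15 12 14)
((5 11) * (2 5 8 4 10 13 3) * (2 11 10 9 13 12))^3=(2 12 10 5)(3 4)(8 13)(9 11)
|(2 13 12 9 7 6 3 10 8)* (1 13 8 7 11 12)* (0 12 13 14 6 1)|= 30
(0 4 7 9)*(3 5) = [4, 1, 2, 5, 7, 3, 6, 9, 8, 0] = (0 4 7 9)(3 5)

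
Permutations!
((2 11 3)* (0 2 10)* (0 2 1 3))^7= (0 1 3 10 2 11)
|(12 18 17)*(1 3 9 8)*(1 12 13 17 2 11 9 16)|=6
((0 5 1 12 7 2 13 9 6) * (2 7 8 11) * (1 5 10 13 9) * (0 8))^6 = ((0 10 13 1 12)(2 9 6 8 11))^6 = (0 10 13 1 12)(2 9 6 8 11)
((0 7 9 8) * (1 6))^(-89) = ((0 7 9 8)(1 6))^(-89) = (0 8 9 7)(1 6)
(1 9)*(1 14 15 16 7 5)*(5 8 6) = (1 9 14 15 16 7 8 6 5) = [0, 9, 2, 3, 4, 1, 5, 8, 6, 14, 10, 11, 12, 13, 15, 16, 7]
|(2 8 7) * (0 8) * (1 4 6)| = 12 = |(0 8 7 2)(1 4 6)|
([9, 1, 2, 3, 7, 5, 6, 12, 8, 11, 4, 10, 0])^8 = (0 9 11 10 4 7 12)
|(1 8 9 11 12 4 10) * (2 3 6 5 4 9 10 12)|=|(1 8 10)(2 3 6 5 4 12 9 11)|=24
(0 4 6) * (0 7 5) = [4, 1, 2, 3, 6, 0, 7, 5] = (0 4 6 7 5)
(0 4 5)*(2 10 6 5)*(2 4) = (0 2 10 6 5) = [2, 1, 10, 3, 4, 0, 5, 7, 8, 9, 6]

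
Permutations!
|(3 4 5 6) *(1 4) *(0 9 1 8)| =|(0 9 1 4 5 6 3 8)| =8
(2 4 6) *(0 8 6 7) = (0 8 6 2 4 7) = [8, 1, 4, 3, 7, 5, 2, 0, 6]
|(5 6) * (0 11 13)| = 6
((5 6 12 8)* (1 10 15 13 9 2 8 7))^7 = (1 5 13 7 8 15 12 2 10 6 9)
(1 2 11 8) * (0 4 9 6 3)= (0 4 9 6 3)(1 2 11 8)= [4, 2, 11, 0, 9, 5, 3, 7, 1, 6, 10, 8]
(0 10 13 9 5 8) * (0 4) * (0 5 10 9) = (0 9 10 13)(4 5 8) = [9, 1, 2, 3, 5, 8, 6, 7, 4, 10, 13, 11, 12, 0]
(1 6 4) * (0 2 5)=(0 2 5)(1 6 4)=[2, 6, 5, 3, 1, 0, 4]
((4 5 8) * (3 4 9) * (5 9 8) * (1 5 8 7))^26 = ((1 5 8 7)(3 4 9))^26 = (1 8)(3 9 4)(5 7)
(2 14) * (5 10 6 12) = [0, 1, 14, 3, 4, 10, 12, 7, 8, 9, 6, 11, 5, 13, 2] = (2 14)(5 10 6 12)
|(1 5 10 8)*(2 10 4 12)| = 7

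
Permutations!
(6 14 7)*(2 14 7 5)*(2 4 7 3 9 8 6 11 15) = (2 14 5 4 7 11 15)(3 9 8 6) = [0, 1, 14, 9, 7, 4, 3, 11, 6, 8, 10, 15, 12, 13, 5, 2]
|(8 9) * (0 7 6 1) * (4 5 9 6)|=|(0 7 4 5 9 8 6 1)|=8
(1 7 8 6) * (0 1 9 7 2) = (0 1 2)(6 9 7 8) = [1, 2, 0, 3, 4, 5, 9, 8, 6, 7]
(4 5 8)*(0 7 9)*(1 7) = [1, 7, 2, 3, 5, 8, 6, 9, 4, 0] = (0 1 7 9)(4 5 8)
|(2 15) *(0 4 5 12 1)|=10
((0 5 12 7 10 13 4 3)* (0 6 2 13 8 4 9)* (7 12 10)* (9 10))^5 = (0 9 5)(2 3 8 13 6 4 10)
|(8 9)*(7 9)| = 3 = |(7 9 8)|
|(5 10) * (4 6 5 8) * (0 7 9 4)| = |(0 7 9 4 6 5 10 8)| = 8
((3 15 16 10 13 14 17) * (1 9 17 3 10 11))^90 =(17)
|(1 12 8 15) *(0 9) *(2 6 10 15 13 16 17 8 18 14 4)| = 36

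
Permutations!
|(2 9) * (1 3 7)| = 6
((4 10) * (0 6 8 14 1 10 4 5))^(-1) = (0 5 10 1 14 8 6)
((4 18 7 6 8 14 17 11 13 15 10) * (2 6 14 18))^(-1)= (2 4 10 15 13 11 17 14 7 18 8 6)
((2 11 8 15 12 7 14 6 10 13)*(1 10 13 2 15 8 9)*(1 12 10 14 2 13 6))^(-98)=(2 9 7 11 12)(10 13 15)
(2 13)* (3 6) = [0, 1, 13, 6, 4, 5, 3, 7, 8, 9, 10, 11, 12, 2] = (2 13)(3 6)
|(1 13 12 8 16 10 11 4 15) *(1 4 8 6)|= |(1 13 12 6)(4 15)(8 16 10 11)|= 4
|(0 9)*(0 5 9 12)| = 2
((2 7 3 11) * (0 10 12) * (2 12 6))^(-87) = (0 10 6 2 7 3 11 12)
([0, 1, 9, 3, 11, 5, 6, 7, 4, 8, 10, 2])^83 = (2 4 9 11 8)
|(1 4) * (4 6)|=3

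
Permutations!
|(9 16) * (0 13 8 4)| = 4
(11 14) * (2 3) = (2 3)(11 14) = [0, 1, 3, 2, 4, 5, 6, 7, 8, 9, 10, 14, 12, 13, 11]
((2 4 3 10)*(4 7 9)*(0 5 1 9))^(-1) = (0 7 2 10 3 4 9 1 5)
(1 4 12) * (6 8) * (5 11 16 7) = (1 4 12)(5 11 16 7)(6 8) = [0, 4, 2, 3, 12, 11, 8, 5, 6, 9, 10, 16, 1, 13, 14, 15, 7]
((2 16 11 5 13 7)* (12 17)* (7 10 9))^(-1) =(2 7 9 10 13 5 11 16)(12 17)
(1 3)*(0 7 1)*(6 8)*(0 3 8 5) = (0 7 1 8 6 5) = [7, 8, 2, 3, 4, 0, 5, 1, 6]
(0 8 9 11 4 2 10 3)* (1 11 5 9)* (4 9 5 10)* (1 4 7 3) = (0 8 4 2 7 3)(1 11 9 10) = [8, 11, 7, 0, 2, 5, 6, 3, 4, 10, 1, 9]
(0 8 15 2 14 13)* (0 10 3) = (0 8 15 2 14 13 10 3) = [8, 1, 14, 0, 4, 5, 6, 7, 15, 9, 3, 11, 12, 10, 13, 2]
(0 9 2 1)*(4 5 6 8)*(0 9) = (1 9 2)(4 5 6 8) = [0, 9, 1, 3, 5, 6, 8, 7, 4, 2]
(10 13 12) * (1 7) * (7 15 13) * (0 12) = [12, 15, 2, 3, 4, 5, 6, 1, 8, 9, 7, 11, 10, 0, 14, 13] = (0 12 10 7 1 15 13)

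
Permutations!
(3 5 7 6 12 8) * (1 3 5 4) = (1 3 4)(5 7 6 12 8) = [0, 3, 2, 4, 1, 7, 12, 6, 5, 9, 10, 11, 8]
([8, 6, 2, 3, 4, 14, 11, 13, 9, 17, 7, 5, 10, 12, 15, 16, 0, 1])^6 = [11, 16, 2, 3, 4, 9, 0, 12, 5, 14, 13, 8, 7, 10, 17, 1, 6, 15]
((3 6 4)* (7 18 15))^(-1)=((3 6 4)(7 18 15))^(-1)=(3 4 6)(7 15 18)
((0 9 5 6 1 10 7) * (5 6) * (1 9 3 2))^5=(0 7 10 1 2 3)(6 9)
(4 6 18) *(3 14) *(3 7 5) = [0, 1, 2, 14, 6, 3, 18, 5, 8, 9, 10, 11, 12, 13, 7, 15, 16, 17, 4] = (3 14 7 5)(4 6 18)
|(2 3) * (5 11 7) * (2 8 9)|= 12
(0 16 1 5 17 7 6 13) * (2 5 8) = (0 16 1 8 2 5 17 7 6 13) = [16, 8, 5, 3, 4, 17, 13, 6, 2, 9, 10, 11, 12, 0, 14, 15, 1, 7]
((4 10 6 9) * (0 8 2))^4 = ((0 8 2)(4 10 6 9))^4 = (10)(0 8 2)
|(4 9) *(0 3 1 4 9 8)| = 5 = |(9)(0 3 1 4 8)|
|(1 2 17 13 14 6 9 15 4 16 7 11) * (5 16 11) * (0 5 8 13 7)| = |(0 5 16)(1 2 17 7 8 13 14 6 9 15 4 11)| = 12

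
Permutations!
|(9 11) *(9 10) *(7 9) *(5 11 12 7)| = |(5 11 10)(7 9 12)| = 3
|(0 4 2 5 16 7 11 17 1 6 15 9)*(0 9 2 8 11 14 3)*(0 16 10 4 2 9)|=|(0 2 5 10 4 8 11 17 1 6 15 9)(3 16 7 14)|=12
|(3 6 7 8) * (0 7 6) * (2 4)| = |(0 7 8 3)(2 4)| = 4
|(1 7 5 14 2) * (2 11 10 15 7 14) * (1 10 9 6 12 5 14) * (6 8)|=11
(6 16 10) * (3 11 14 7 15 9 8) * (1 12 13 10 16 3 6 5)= [0, 12, 2, 11, 4, 1, 3, 15, 6, 8, 5, 14, 13, 10, 7, 9, 16]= (16)(1 12 13 10 5)(3 11 14 7 15 9 8 6)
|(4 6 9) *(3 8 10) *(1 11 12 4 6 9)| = |(1 11 12 4 9 6)(3 8 10)| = 6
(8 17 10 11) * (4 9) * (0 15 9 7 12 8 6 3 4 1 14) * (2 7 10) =(0 15 9 1 14)(2 7 12 8 17)(3 4 10 11 6) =[15, 14, 7, 4, 10, 5, 3, 12, 17, 1, 11, 6, 8, 13, 0, 9, 16, 2]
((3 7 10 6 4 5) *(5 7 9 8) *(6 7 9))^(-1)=(3 5 8 9 4 6)(7 10)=((3 6 4 9 8 5)(7 10))^(-1)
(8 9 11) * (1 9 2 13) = (1 9 11 8 2 13) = [0, 9, 13, 3, 4, 5, 6, 7, 2, 11, 10, 8, 12, 1]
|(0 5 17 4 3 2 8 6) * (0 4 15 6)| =9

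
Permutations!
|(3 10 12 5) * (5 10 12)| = |(3 12 10 5)| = 4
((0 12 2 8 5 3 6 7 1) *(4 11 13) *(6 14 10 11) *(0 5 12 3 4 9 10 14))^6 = (14)(1 5 4 6 7)(9 11)(10 13) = ((14)(0 3)(1 5 4 6 7)(2 8 12)(9 10 11 13))^6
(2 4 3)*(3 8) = (2 4 8 3) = [0, 1, 4, 2, 8, 5, 6, 7, 3]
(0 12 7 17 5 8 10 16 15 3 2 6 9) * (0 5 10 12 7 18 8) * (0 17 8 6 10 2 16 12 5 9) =(0 7 8 5 17 2 10 12 18 6)(3 16 15) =[7, 1, 10, 16, 4, 17, 0, 8, 5, 9, 12, 11, 18, 13, 14, 3, 15, 2, 6]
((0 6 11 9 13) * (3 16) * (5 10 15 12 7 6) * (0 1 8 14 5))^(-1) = ((1 8 14 5 10 15 12 7 6 11 9 13)(3 16))^(-1) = (1 13 9 11 6 7 12 15 10 5 14 8)(3 16)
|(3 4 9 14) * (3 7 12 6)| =7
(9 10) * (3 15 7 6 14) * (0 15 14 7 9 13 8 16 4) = (0 15 9 10 13 8 16 4)(3 14)(6 7) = [15, 1, 2, 14, 0, 5, 7, 6, 16, 10, 13, 11, 12, 8, 3, 9, 4]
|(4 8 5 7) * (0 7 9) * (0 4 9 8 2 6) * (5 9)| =8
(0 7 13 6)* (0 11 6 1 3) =[7, 3, 2, 0, 4, 5, 11, 13, 8, 9, 10, 6, 12, 1] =(0 7 13 1 3)(6 11)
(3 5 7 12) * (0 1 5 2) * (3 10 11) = (0 1 5 7 12 10 11 3 2) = [1, 5, 0, 2, 4, 7, 6, 12, 8, 9, 11, 3, 10]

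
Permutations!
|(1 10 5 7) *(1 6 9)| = 6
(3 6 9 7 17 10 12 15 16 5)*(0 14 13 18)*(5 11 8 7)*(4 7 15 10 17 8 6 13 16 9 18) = (0 14 16 11 6 18)(3 13 4 7 8 15 9 5)(10 12) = [14, 1, 2, 13, 7, 3, 18, 8, 15, 5, 12, 6, 10, 4, 16, 9, 11, 17, 0]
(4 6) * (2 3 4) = (2 3 4 6) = [0, 1, 3, 4, 6, 5, 2]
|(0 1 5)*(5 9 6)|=|(0 1 9 6 5)|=5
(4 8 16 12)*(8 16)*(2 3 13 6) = (2 3 13 6)(4 16 12) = [0, 1, 3, 13, 16, 5, 2, 7, 8, 9, 10, 11, 4, 6, 14, 15, 12]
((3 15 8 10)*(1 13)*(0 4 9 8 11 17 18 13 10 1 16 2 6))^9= (0 17 8 16 3)(1 2 15 4 18)(6 11 9 13 10)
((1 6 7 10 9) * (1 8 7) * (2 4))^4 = (10)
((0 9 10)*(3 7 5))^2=(0 10 9)(3 5 7)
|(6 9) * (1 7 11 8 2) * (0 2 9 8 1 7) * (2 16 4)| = |(0 16 4 2 7 11 1)(6 8 9)| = 21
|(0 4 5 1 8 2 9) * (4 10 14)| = 9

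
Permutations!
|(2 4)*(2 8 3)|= |(2 4 8 3)|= 4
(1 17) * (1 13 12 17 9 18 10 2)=(1 9 18 10 2)(12 17 13)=[0, 9, 1, 3, 4, 5, 6, 7, 8, 18, 2, 11, 17, 12, 14, 15, 16, 13, 10]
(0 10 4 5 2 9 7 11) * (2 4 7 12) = (0 10 7 11)(2 9 12)(4 5) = [10, 1, 9, 3, 5, 4, 6, 11, 8, 12, 7, 0, 2]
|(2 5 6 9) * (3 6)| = |(2 5 3 6 9)| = 5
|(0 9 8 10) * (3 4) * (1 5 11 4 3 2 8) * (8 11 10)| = 15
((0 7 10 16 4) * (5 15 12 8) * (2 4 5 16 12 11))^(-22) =(16)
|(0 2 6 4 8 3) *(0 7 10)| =8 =|(0 2 6 4 8 3 7 10)|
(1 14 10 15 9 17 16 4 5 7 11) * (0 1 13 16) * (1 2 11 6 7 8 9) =[2, 14, 11, 3, 5, 8, 7, 6, 9, 17, 15, 13, 12, 16, 10, 1, 4, 0] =(0 2 11 13 16 4 5 8 9 17)(1 14 10 15)(6 7)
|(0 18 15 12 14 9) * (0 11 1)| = 8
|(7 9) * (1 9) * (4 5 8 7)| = |(1 9 4 5 8 7)| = 6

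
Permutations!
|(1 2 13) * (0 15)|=6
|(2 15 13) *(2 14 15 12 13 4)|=6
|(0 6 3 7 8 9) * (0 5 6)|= |(3 7 8 9 5 6)|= 6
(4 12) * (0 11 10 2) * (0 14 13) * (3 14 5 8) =(0 11 10 2 5 8 3 14 13)(4 12) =[11, 1, 5, 14, 12, 8, 6, 7, 3, 9, 2, 10, 4, 0, 13]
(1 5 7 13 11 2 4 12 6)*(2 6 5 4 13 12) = [0, 4, 13, 3, 2, 7, 1, 12, 8, 9, 10, 6, 5, 11] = (1 4 2 13 11 6)(5 7 12)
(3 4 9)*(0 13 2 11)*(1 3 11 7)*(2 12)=(0 13 12 2 7 1 3 4 9 11)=[13, 3, 7, 4, 9, 5, 6, 1, 8, 11, 10, 0, 2, 12]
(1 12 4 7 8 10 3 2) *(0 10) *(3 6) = (0 10 6 3 2 1 12 4 7 8) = [10, 12, 1, 2, 7, 5, 3, 8, 0, 9, 6, 11, 4]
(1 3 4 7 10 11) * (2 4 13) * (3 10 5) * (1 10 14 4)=(1 14 4 7 5 3 13 2)(10 11)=[0, 14, 1, 13, 7, 3, 6, 5, 8, 9, 11, 10, 12, 2, 4]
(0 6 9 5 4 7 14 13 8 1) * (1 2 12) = (0 6 9 5 4 7 14 13 8 2 12 1) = [6, 0, 12, 3, 7, 4, 9, 14, 2, 5, 10, 11, 1, 8, 13]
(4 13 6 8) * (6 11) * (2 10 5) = (2 10 5)(4 13 11 6 8) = [0, 1, 10, 3, 13, 2, 8, 7, 4, 9, 5, 6, 12, 11]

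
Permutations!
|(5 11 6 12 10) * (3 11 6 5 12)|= |(3 11 5 6)(10 12)|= 4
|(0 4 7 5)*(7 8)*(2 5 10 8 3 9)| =|(0 4 3 9 2 5)(7 10 8)| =6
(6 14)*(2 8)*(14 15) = (2 8)(6 15 14) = [0, 1, 8, 3, 4, 5, 15, 7, 2, 9, 10, 11, 12, 13, 6, 14]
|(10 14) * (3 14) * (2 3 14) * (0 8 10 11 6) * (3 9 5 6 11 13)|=|(0 8 10 14 13 3 2 9 5 6)|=10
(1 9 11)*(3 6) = (1 9 11)(3 6) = [0, 9, 2, 6, 4, 5, 3, 7, 8, 11, 10, 1]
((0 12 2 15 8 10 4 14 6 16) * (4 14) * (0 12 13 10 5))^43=(0 5 8 15 2 12 16 6 14 10 13)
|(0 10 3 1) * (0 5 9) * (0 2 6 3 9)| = |(0 10 9 2 6 3 1 5)| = 8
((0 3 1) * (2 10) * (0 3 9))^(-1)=((0 9)(1 3)(2 10))^(-1)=(0 9)(1 3)(2 10)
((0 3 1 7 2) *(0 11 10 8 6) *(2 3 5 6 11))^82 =((0 5 6)(1 7 3)(8 11 10))^82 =(0 5 6)(1 7 3)(8 11 10)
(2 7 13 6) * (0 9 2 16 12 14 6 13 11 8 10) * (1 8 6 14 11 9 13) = [13, 8, 7, 3, 4, 5, 16, 9, 10, 2, 0, 6, 11, 1, 14, 15, 12] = (0 13 1 8 10)(2 7 9)(6 16 12 11)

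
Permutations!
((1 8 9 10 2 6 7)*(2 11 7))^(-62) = (1 11 9)(7 10 8) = ((1 8 9 10 11 7)(2 6))^(-62)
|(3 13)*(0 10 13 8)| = |(0 10 13 3 8)| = 5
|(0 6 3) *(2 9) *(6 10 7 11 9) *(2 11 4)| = 14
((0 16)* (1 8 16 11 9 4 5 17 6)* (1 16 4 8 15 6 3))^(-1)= (0 16 6 15 1 3 17 5 4 8 9 11)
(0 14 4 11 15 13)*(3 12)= (0 14 4 11 15 13)(3 12)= [14, 1, 2, 12, 11, 5, 6, 7, 8, 9, 10, 15, 3, 0, 4, 13]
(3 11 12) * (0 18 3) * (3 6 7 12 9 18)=[3, 1, 2, 11, 4, 5, 7, 12, 8, 18, 10, 9, 0, 13, 14, 15, 16, 17, 6]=(0 3 11 9 18 6 7 12)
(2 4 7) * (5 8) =(2 4 7)(5 8) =[0, 1, 4, 3, 7, 8, 6, 2, 5]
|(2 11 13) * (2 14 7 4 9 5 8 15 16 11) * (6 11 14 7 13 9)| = |(4 6 11 9 5 8 15 16 14 13 7)| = 11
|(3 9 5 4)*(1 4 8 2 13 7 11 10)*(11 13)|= |(1 4 3 9 5 8 2 11 10)(7 13)|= 18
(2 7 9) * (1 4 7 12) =(1 4 7 9 2 12) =[0, 4, 12, 3, 7, 5, 6, 9, 8, 2, 10, 11, 1]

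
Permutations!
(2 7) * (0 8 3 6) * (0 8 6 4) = [6, 1, 7, 4, 0, 5, 8, 2, 3] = (0 6 8 3 4)(2 7)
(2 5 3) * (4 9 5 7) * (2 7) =(3 7 4 9 5) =[0, 1, 2, 7, 9, 3, 6, 4, 8, 5]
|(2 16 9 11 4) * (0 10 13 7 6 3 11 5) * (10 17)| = 13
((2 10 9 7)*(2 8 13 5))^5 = ((2 10 9 7 8 13 5))^5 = (2 13 7 10 5 8 9)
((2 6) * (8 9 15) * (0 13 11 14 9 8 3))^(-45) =((0 13 11 14 9 15 3)(2 6))^(-45) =(0 9 13 15 11 3 14)(2 6)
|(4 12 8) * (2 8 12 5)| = |(12)(2 8 4 5)| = 4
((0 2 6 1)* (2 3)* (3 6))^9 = (6)(2 3)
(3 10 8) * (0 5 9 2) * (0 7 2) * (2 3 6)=(0 5 9)(2 7 3 10 8 6)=[5, 1, 7, 10, 4, 9, 2, 3, 6, 0, 8]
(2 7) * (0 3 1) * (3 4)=(0 4 3 1)(2 7)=[4, 0, 7, 1, 3, 5, 6, 2]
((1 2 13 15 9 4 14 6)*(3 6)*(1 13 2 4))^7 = (1 9 15 13 6 3 14 4) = ((1 4 14 3 6 13 15 9))^7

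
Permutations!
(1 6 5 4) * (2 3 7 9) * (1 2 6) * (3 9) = (2 9 6 5 4)(3 7) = [0, 1, 9, 7, 2, 4, 5, 3, 8, 6]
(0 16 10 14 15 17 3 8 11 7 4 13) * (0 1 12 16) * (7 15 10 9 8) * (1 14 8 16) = (1 12)(3 7 4 13 14 10 8 11 15 17)(9 16) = [0, 12, 2, 7, 13, 5, 6, 4, 11, 16, 8, 15, 1, 14, 10, 17, 9, 3]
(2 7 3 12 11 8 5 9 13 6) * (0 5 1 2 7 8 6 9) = (0 5)(1 2 8)(3 12 11 6 7)(9 13) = [5, 2, 8, 12, 4, 0, 7, 3, 1, 13, 10, 6, 11, 9]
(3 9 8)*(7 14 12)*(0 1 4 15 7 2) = (0 1 4 15 7 14 12 2)(3 9 8) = [1, 4, 0, 9, 15, 5, 6, 14, 3, 8, 10, 11, 2, 13, 12, 7]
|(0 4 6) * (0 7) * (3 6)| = 5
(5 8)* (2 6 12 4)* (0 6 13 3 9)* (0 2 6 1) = (0 1)(2 13 3 9)(4 6 12)(5 8) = [1, 0, 13, 9, 6, 8, 12, 7, 5, 2, 10, 11, 4, 3]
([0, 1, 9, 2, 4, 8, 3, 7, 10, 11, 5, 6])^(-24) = (2 9 11 6 3)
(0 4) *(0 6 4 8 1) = (0 8 1)(4 6) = [8, 0, 2, 3, 6, 5, 4, 7, 1]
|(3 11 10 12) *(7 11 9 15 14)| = 8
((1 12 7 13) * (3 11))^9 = (1 12 7 13)(3 11)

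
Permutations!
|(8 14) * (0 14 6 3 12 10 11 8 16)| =6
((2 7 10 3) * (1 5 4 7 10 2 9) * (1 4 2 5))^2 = ((2 10 3 9 4 7 5))^2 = (2 3 4 5 10 9 7)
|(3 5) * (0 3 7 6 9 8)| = 7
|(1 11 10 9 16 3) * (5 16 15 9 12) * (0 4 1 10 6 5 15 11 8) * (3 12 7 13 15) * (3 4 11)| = |(0 11 6 5 16 12 4 1 8)(3 10 7 13 15 9)| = 18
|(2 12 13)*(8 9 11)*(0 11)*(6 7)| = |(0 11 8 9)(2 12 13)(6 7)| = 12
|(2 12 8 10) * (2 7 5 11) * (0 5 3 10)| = 6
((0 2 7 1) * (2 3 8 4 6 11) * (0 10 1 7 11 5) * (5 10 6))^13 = ((0 3 8 4 5)(1 6 10)(2 11))^13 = (0 4 3 5 8)(1 6 10)(2 11)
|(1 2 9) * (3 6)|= 6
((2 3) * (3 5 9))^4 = (9)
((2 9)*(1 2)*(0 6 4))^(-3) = ((0 6 4)(1 2 9))^(-3) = (9)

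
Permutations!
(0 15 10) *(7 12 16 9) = [15, 1, 2, 3, 4, 5, 6, 12, 8, 7, 0, 11, 16, 13, 14, 10, 9] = (0 15 10)(7 12 16 9)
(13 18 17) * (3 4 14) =[0, 1, 2, 4, 14, 5, 6, 7, 8, 9, 10, 11, 12, 18, 3, 15, 16, 13, 17] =(3 4 14)(13 18 17)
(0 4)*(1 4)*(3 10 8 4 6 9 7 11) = (0 1 6 9 7 11 3 10 8 4) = [1, 6, 2, 10, 0, 5, 9, 11, 4, 7, 8, 3]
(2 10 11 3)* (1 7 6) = (1 7 6)(2 10 11 3) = [0, 7, 10, 2, 4, 5, 1, 6, 8, 9, 11, 3]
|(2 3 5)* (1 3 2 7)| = 4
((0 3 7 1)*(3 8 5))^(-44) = ((0 8 5 3 7 1))^(-44) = (0 7 5)(1 3 8)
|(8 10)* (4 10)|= 3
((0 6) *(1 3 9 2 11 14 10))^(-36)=((0 6)(1 3 9 2 11 14 10))^(-36)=(1 10 14 11 2 9 3)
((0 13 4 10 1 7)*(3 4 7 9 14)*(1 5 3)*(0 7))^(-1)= (0 13)(1 14 9)(3 5 10 4)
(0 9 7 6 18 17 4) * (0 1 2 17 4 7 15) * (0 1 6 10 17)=(0 9 15 1 2)(4 6 18)(7 10 17)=[9, 2, 0, 3, 6, 5, 18, 10, 8, 15, 17, 11, 12, 13, 14, 1, 16, 7, 4]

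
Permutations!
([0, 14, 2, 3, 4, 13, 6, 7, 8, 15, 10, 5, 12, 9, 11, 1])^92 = [0, 14, 2, 3, 4, 13, 6, 7, 8, 15, 10, 5, 12, 9, 11, 1]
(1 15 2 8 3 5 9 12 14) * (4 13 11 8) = (1 15 2 4 13 11 8 3 5 9 12 14) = [0, 15, 4, 5, 13, 9, 6, 7, 3, 12, 10, 8, 14, 11, 1, 2]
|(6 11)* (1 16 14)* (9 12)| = 6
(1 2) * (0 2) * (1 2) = (2)(0 1) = [1, 0, 2]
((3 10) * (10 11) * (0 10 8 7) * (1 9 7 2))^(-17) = ((0 10 3 11 8 2 1 9 7))^(-17) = (0 10 3 11 8 2 1 9 7)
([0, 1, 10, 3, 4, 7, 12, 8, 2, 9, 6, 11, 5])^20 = (2 8 7 5 12 6 10)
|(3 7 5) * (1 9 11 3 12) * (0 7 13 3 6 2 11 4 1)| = 12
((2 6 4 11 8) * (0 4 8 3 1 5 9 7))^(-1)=((0 4 11 3 1 5 9 7)(2 6 8))^(-1)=(0 7 9 5 1 3 11 4)(2 8 6)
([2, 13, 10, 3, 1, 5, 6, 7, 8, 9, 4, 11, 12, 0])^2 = [10, 0, 4, 3, 13, 5, 6, 7, 8, 9, 1, 11, 12, 2]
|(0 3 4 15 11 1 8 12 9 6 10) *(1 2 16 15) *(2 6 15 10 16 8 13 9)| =33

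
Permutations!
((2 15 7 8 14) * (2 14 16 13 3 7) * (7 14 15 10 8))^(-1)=((2 10 8 16 13 3 14 15))^(-1)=(2 15 14 3 13 16 8 10)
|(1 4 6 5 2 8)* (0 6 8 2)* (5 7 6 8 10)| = 6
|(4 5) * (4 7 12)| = 4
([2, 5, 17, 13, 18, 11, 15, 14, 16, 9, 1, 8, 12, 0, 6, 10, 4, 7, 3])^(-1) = [13, 10, 0, 18, 16, 1, 14, 17, 11, 9, 15, 5, 12, 3, 7, 6, 8, 2, 4]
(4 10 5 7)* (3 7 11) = [0, 1, 2, 7, 10, 11, 6, 4, 8, 9, 5, 3] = (3 7 4 10 5 11)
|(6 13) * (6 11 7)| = |(6 13 11 7)| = 4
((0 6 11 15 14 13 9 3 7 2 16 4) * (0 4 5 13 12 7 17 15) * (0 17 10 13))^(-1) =(0 5 16 2 7 12 14 15 17 11 6)(3 9 13 10)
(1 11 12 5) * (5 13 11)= (1 5)(11 12 13)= [0, 5, 2, 3, 4, 1, 6, 7, 8, 9, 10, 12, 13, 11]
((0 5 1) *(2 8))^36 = ((0 5 1)(2 8))^36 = (8)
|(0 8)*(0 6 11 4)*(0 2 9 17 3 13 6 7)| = |(0 8 7)(2 9 17 3 13 6 11 4)| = 24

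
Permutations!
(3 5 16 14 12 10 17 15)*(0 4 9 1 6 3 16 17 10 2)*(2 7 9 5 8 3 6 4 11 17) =(0 11 17 15 16 14 12 7 9 1 4 5 2)(3 8) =[11, 4, 0, 8, 5, 2, 6, 9, 3, 1, 10, 17, 7, 13, 12, 16, 14, 15]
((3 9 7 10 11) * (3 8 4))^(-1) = (3 4 8 11 10 7 9)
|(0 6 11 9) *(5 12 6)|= |(0 5 12 6 11 9)|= 6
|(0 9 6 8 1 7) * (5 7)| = 7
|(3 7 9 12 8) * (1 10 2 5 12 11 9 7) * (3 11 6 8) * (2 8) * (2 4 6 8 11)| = 18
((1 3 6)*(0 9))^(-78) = (9)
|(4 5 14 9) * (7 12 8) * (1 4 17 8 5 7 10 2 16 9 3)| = 42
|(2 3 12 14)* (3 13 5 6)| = 7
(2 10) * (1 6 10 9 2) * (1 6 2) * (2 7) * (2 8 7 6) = [0, 6, 9, 3, 4, 5, 10, 8, 7, 1, 2] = (1 6 10 2 9)(7 8)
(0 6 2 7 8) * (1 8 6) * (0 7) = (0 1 8 7 6 2) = [1, 8, 0, 3, 4, 5, 2, 6, 7]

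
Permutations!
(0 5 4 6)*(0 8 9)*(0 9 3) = (9)(0 5 4 6 8 3) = [5, 1, 2, 0, 6, 4, 8, 7, 3, 9]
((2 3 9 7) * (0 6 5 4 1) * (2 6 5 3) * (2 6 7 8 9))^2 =(9)(0 4)(1 5)(2 3 6)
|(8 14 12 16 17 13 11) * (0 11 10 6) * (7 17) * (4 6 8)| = |(0 11 4 6)(7 17 13 10 8 14 12 16)| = 8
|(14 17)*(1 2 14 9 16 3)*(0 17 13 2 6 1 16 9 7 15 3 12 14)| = 10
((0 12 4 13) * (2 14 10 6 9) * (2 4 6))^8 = (0 6 4)(2 10 14)(9 13 12)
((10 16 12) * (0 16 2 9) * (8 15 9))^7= ((0 16 12 10 2 8 15 9))^7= (0 9 15 8 2 10 12 16)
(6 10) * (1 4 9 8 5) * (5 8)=(1 4 9 5)(6 10)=[0, 4, 2, 3, 9, 1, 10, 7, 8, 5, 6]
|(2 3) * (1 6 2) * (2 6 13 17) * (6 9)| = |(1 13 17 2 3)(6 9)| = 10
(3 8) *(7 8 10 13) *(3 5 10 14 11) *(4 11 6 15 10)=(3 14 6 15 10 13 7 8 5 4 11)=[0, 1, 2, 14, 11, 4, 15, 8, 5, 9, 13, 3, 12, 7, 6, 10]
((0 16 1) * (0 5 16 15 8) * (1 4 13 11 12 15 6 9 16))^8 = ((0 6 9 16 4 13 11 12 15 8)(1 5))^8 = (0 15 11 4 9)(6 8 12 13 16)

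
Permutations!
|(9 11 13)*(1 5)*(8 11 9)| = 6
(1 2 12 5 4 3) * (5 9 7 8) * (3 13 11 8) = (1 2 12 9 7 3)(4 13 11 8 5) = [0, 2, 12, 1, 13, 4, 6, 3, 5, 7, 10, 8, 9, 11]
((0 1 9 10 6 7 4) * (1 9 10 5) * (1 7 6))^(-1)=(0 4 7 5 9)(1 10)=((0 9 5 7 4)(1 10))^(-1)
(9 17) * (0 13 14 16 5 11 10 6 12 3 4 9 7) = (0 13 14 16 5 11 10 6 12 3 4 9 17 7) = [13, 1, 2, 4, 9, 11, 12, 0, 8, 17, 6, 10, 3, 14, 16, 15, 5, 7]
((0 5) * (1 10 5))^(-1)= (0 5 10 1)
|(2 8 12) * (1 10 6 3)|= 12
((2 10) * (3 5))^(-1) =(2 10)(3 5)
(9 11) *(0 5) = (0 5)(9 11) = [5, 1, 2, 3, 4, 0, 6, 7, 8, 11, 10, 9]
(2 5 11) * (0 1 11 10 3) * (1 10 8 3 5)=(0 10 5 8 3)(1 11 2)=[10, 11, 1, 0, 4, 8, 6, 7, 3, 9, 5, 2]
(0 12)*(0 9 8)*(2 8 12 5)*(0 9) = (0 5 2 8 9 12) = [5, 1, 8, 3, 4, 2, 6, 7, 9, 12, 10, 11, 0]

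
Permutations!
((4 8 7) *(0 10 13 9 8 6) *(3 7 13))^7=((0 10 3 7 4 6)(8 13 9))^7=(0 10 3 7 4 6)(8 13 9)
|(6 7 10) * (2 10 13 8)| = 6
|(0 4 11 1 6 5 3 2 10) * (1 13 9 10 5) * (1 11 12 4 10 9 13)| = |(13)(0 10)(1 6 11)(2 5 3)(4 12)| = 6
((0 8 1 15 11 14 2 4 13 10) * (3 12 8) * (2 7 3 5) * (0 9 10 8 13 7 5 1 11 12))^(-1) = (0 3 7 4 2 5 14 11 8 13 12 15 1)(9 10)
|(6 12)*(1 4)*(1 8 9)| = 4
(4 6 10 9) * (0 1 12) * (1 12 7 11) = (0 12)(1 7 11)(4 6 10 9) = [12, 7, 2, 3, 6, 5, 10, 11, 8, 4, 9, 1, 0]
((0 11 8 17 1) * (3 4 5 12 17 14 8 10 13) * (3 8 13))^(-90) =((0 11 10 3 4 5 12 17 1)(8 14 13))^(-90) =(17)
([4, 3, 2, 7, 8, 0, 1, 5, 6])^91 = (0 6 7 4 1 5 8 3)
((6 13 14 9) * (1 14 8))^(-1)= (1 8 13 6 9 14)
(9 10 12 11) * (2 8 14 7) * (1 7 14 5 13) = (14)(1 7 2 8 5 13)(9 10 12 11) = [0, 7, 8, 3, 4, 13, 6, 2, 5, 10, 12, 9, 11, 1, 14]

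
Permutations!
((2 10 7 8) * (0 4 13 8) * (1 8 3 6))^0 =((0 4 13 3 6 1 8 2 10 7))^0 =(13)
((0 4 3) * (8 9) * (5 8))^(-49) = ((0 4 3)(5 8 9))^(-49) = (0 3 4)(5 9 8)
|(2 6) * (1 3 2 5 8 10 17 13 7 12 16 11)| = |(1 3 2 6 5 8 10 17 13 7 12 16 11)| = 13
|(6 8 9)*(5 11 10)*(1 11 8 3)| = |(1 11 10 5 8 9 6 3)| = 8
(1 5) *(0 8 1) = (0 8 1 5) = [8, 5, 2, 3, 4, 0, 6, 7, 1]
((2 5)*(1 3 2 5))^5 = (5)(1 2 3)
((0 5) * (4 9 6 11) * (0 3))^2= (0 3 5)(4 6)(9 11)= ((0 5 3)(4 9 6 11))^2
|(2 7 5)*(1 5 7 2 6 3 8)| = |(1 5 6 3 8)| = 5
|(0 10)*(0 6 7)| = |(0 10 6 7)| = 4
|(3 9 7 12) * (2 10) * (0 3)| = 10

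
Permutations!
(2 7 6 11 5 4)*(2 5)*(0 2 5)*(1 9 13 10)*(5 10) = (0 2 7 6 11 10 1 9 13 5 4) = [2, 9, 7, 3, 0, 4, 11, 6, 8, 13, 1, 10, 12, 5]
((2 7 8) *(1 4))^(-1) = (1 4)(2 8 7)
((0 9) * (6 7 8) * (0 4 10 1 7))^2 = (0 4 1 8)(6 9 10 7)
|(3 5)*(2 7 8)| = 6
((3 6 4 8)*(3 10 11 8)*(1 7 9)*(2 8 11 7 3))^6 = ((11)(1 3 6 4 2 8 10 7 9))^6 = (11)(1 10 4)(2 3 7)(6 9 8)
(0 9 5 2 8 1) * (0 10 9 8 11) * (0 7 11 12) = [8, 10, 12, 3, 4, 2, 6, 11, 1, 5, 9, 7, 0] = (0 8 1 10 9 5 2 12)(7 11)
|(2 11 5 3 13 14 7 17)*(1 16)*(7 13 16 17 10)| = |(1 17 2 11 5 3 16)(7 10)(13 14)| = 14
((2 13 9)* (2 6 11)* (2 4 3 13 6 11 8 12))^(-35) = (13)(2 6 8 12)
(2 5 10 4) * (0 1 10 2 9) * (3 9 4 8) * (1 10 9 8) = (0 10 1 9)(2 5)(3 8) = [10, 9, 5, 8, 4, 2, 6, 7, 3, 0, 1]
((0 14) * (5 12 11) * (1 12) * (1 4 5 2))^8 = (14)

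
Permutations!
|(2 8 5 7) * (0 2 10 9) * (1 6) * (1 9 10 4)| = |(10)(0 2 8 5 7 4 1 6 9)| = 9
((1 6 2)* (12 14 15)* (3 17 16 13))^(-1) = ((1 6 2)(3 17 16 13)(12 14 15))^(-1) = (1 2 6)(3 13 16 17)(12 15 14)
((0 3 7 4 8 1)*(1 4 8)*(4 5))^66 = (0 8 1 7 4 3 5)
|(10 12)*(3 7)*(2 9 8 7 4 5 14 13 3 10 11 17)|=40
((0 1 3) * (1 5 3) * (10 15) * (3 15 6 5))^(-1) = ((0 3)(5 15 10 6))^(-1) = (0 3)(5 6 10 15)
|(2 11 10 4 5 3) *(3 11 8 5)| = |(2 8 5 11 10 4 3)| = 7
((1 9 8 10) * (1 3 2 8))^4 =((1 9)(2 8 10 3))^4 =(10)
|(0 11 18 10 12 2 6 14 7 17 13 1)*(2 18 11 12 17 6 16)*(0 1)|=|(0 12 18 10 17 13)(2 16)(6 14 7)|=6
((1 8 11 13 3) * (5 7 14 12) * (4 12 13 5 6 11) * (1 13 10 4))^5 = ((1 8)(3 13)(4 12 6 11 5 7 14 10))^5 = (1 8)(3 13)(4 7 6 10 5 12 14 11)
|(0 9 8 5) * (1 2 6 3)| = 4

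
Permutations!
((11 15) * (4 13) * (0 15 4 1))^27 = ((0 15 11 4 13 1))^27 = (0 4)(1 11)(13 15)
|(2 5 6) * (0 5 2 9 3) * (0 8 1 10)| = 8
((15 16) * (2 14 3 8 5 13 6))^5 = (2 13 8 14 6 5 3)(15 16)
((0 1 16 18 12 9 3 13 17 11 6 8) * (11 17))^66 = (18)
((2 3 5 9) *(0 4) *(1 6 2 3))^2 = (1 2 6)(3 9 5)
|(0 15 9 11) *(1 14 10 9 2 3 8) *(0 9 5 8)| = |(0 15 2 3)(1 14 10 5 8)(9 11)| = 20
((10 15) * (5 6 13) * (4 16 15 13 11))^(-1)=((4 16 15 10 13 5 6 11))^(-1)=(4 11 6 5 13 10 15 16)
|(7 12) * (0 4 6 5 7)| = |(0 4 6 5 7 12)| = 6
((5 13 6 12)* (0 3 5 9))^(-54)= (0 5 6 9 3 13 12)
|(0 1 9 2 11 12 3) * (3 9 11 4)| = |(0 1 11 12 9 2 4 3)| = 8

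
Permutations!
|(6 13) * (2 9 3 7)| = 4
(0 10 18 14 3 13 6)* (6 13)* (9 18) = (0 10 9 18 14 3 6) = [10, 1, 2, 6, 4, 5, 0, 7, 8, 18, 9, 11, 12, 13, 3, 15, 16, 17, 14]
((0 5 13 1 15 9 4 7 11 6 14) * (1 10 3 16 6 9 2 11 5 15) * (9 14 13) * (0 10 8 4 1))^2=(0 2 14 3 6 8 7 9)(1 15 11 10 16 13 4 5)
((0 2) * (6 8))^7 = ((0 2)(6 8))^7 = (0 2)(6 8)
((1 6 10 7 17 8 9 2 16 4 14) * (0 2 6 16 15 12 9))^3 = (0 12 10 8 15 6 17 2 9 7)(1 14 4 16)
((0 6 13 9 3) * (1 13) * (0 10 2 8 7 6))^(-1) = (1 6 7 8 2 10 3 9 13)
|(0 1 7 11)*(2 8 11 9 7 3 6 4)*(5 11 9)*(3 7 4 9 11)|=11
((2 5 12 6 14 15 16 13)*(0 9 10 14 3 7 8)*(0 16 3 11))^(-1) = ((0 9 10 14 15 3 7 8 16 13 2 5 12 6 11))^(-1) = (0 11 6 12 5 2 13 16 8 7 3 15 14 10 9)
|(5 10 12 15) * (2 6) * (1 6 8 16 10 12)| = 6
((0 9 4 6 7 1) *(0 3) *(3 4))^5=(0 3 9)(1 4 6 7)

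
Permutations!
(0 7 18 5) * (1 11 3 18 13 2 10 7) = (0 1 11 3 18 5)(2 10 7 13) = [1, 11, 10, 18, 4, 0, 6, 13, 8, 9, 7, 3, 12, 2, 14, 15, 16, 17, 5]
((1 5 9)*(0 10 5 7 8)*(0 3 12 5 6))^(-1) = (0 6 10)(1 9 5 12 3 8 7)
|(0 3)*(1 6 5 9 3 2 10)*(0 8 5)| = |(0 2 10 1 6)(3 8 5 9)| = 20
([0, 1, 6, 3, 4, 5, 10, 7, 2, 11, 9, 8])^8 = (2 10 11)(6 9 8)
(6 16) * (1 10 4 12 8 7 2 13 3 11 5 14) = [0, 10, 13, 11, 12, 14, 16, 2, 7, 9, 4, 5, 8, 3, 1, 15, 6] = (1 10 4 12 8 7 2 13 3 11 5 14)(6 16)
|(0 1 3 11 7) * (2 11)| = |(0 1 3 2 11 7)| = 6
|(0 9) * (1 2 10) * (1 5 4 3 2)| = 10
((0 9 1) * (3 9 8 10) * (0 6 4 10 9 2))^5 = (0 4 8 10 9 3 1 2 6)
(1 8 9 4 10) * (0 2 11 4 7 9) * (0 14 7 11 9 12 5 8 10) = (0 2 9 11 4)(1 10)(5 8 14 7 12) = [2, 10, 9, 3, 0, 8, 6, 12, 14, 11, 1, 4, 5, 13, 7]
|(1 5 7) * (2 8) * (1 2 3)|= |(1 5 7 2 8 3)|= 6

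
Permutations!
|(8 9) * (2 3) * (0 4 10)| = 6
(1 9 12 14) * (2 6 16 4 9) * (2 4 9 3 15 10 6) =(1 4 3 15 10 6 16 9 12 14) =[0, 4, 2, 15, 3, 5, 16, 7, 8, 12, 6, 11, 14, 13, 1, 10, 9]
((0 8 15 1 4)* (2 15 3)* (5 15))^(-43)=(0 15 3 4 5 8 1 2)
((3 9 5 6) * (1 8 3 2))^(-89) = ((1 8 3 9 5 6 2))^(-89) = (1 3 5 2 8 9 6)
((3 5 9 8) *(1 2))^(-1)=(1 2)(3 8 9 5)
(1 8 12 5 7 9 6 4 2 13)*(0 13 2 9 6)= (0 13 1 8 12 5 7 6 4 9)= [13, 8, 2, 3, 9, 7, 4, 6, 12, 0, 10, 11, 5, 1]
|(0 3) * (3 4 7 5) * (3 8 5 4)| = |(0 3)(4 7)(5 8)| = 2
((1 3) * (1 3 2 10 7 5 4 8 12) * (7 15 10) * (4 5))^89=(1 12 8 4 7 2)(10 15)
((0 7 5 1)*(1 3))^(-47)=(0 3 7 1 5)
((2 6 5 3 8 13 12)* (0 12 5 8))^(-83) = (0 13 2 3 8 12 5 6)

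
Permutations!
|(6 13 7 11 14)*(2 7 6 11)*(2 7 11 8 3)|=|(2 11 14 8 3)(6 13)|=10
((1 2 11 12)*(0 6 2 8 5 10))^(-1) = ((0 6 2 11 12 1 8 5 10))^(-1) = (0 10 5 8 1 12 11 2 6)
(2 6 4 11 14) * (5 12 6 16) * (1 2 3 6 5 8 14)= [0, 2, 16, 6, 11, 12, 4, 7, 14, 9, 10, 1, 5, 13, 3, 15, 8]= (1 2 16 8 14 3 6 4 11)(5 12)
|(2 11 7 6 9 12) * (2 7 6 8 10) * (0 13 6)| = |(0 13 6 9 12 7 8 10 2 11)| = 10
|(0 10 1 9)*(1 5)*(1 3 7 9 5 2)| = |(0 10 2 1 5 3 7 9)| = 8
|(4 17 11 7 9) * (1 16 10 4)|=8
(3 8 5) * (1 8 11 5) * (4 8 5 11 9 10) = (11)(1 5 3 9 10 4 8) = [0, 5, 2, 9, 8, 3, 6, 7, 1, 10, 4, 11]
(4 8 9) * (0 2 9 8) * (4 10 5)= [2, 1, 9, 3, 0, 4, 6, 7, 8, 10, 5]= (0 2 9 10 5 4)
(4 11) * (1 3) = (1 3)(4 11) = [0, 3, 2, 1, 11, 5, 6, 7, 8, 9, 10, 4]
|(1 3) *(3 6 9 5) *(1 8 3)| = 4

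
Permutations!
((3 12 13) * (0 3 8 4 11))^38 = (0 13 11 12 4 3 8)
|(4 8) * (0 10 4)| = 4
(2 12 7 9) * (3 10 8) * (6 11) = (2 12 7 9)(3 10 8)(6 11) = [0, 1, 12, 10, 4, 5, 11, 9, 3, 2, 8, 6, 7]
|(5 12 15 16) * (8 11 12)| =6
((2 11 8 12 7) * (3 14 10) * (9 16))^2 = ((2 11 8 12 7)(3 14 10)(9 16))^2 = (16)(2 8 7 11 12)(3 10 14)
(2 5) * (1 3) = [0, 3, 5, 1, 4, 2] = (1 3)(2 5)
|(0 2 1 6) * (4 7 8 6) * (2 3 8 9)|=|(0 3 8 6)(1 4 7 9 2)|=20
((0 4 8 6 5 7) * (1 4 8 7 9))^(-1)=(0 7 4 1 9 5 6 8)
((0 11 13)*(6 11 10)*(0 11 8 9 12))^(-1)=((0 10 6 8 9 12)(11 13))^(-1)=(0 12 9 8 6 10)(11 13)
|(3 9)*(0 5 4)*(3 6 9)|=|(0 5 4)(6 9)|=6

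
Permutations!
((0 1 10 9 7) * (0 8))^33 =(0 9)(1 7)(8 10)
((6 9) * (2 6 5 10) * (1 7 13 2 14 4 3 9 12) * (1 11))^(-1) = ((1 7 13 2 6 12 11)(3 9 5 10 14 4))^(-1) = (1 11 12 6 2 13 7)(3 4 14 10 5 9)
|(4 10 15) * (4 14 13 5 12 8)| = 8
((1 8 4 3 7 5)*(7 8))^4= ((1 7 5)(3 8 4))^4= (1 7 5)(3 8 4)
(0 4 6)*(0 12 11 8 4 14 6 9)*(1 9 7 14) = (0 1 9)(4 7 14 6 12 11 8) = [1, 9, 2, 3, 7, 5, 12, 14, 4, 0, 10, 8, 11, 13, 6]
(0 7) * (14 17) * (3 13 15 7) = (0 3 13 15 7)(14 17) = [3, 1, 2, 13, 4, 5, 6, 0, 8, 9, 10, 11, 12, 15, 17, 7, 16, 14]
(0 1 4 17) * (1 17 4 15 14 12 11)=[17, 15, 2, 3, 4, 5, 6, 7, 8, 9, 10, 1, 11, 13, 12, 14, 16, 0]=(0 17)(1 15 14 12 11)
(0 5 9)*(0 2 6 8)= (0 5 9 2 6 8)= [5, 1, 6, 3, 4, 9, 8, 7, 0, 2]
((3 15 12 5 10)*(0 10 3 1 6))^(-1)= (0 6 1 10)(3 5 12 15)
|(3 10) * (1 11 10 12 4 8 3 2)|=|(1 11 10 2)(3 12 4 8)|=4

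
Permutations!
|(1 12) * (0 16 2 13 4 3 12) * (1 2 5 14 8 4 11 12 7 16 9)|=84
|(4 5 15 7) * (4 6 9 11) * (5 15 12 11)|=8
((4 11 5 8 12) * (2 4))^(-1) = (2 12 8 5 11 4)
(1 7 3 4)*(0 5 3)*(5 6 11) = (0 6 11 5 3 4 1 7) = [6, 7, 2, 4, 1, 3, 11, 0, 8, 9, 10, 5]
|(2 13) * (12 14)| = |(2 13)(12 14)| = 2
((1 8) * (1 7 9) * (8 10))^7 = (1 8 9 10 7)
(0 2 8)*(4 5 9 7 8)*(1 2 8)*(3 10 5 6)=(0 8)(1 2 4 6 3 10 5 9 7)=[8, 2, 4, 10, 6, 9, 3, 1, 0, 7, 5]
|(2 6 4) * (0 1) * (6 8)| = |(0 1)(2 8 6 4)| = 4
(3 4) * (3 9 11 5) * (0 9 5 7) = (0 9 11 7)(3 4 5) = [9, 1, 2, 4, 5, 3, 6, 0, 8, 11, 10, 7]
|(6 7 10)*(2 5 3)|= |(2 5 3)(6 7 10)|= 3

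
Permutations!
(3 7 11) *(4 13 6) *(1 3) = (1 3 7 11)(4 13 6) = [0, 3, 2, 7, 13, 5, 4, 11, 8, 9, 10, 1, 12, 6]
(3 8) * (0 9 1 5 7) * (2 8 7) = (0 9 1 5 2 8 3 7) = [9, 5, 8, 7, 4, 2, 6, 0, 3, 1]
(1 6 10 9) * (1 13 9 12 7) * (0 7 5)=[7, 6, 2, 3, 4, 0, 10, 1, 8, 13, 12, 11, 5, 9]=(0 7 1 6 10 12 5)(9 13)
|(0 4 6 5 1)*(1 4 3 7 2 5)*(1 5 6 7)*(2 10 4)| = |(0 3 1)(2 6 5)(4 7 10)| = 3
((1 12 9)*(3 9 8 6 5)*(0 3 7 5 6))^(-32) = (0 12 9)(1 3 8)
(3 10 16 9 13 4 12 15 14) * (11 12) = (3 10 16 9 13 4 11 12 15 14) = [0, 1, 2, 10, 11, 5, 6, 7, 8, 13, 16, 12, 15, 4, 3, 14, 9]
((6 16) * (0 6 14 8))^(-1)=(0 8 14 16 6)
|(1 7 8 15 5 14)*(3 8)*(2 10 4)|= |(1 7 3 8 15 5 14)(2 10 4)|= 21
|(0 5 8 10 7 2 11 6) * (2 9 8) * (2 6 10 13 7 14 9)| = |(0 5 6)(2 11 10 14 9 8 13 7)| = 24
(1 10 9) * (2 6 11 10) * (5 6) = (1 2 5 6 11 10 9) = [0, 2, 5, 3, 4, 6, 11, 7, 8, 1, 9, 10]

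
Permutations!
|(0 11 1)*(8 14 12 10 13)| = |(0 11 1)(8 14 12 10 13)| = 15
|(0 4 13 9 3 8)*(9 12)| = |(0 4 13 12 9 3 8)| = 7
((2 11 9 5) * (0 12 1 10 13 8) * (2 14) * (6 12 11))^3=((0 11 9 5 14 2 6 12 1 10 13 8))^3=(0 5 6 10)(1 8 9 2)(11 14 12 13)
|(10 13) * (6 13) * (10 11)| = 4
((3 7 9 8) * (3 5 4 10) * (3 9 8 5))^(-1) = (3 8 7)(4 5 9 10) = ((3 7 8)(4 10 9 5))^(-1)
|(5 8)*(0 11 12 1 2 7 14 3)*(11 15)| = |(0 15 11 12 1 2 7 14 3)(5 8)| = 18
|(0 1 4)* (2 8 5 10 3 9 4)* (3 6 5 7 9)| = |(0 1 2 8 7 9 4)(5 10 6)| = 21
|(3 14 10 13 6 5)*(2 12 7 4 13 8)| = |(2 12 7 4 13 6 5 3 14 10 8)| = 11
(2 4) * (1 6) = (1 6)(2 4) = [0, 6, 4, 3, 2, 5, 1]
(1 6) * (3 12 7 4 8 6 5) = (1 5 3 12 7 4 8 6) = [0, 5, 2, 12, 8, 3, 1, 4, 6, 9, 10, 11, 7]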